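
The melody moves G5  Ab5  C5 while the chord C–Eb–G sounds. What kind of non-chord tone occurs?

Ab5 is an escape tone.

The harmony at that moment is C minor triad (C, Eb, G); Ab5 is not a chord tone.
It is approached by step up from G5 and left by leap down to C5.
Step in, leap out — an escape tone.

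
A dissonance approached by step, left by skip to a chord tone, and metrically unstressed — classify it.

Escape tone.

Approach: by step. Departure: by leap. Metric position: weak.
Step in, leap out, from a weak position — an escape tone (échappée). (It is the mirror image of the appoggiatura, which leaps in and steps out on a strong beat.)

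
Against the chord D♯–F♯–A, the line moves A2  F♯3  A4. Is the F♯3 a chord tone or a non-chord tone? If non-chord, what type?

Chord tone (the third of D# diminished triad).

D# diminished triad contains D♯, F♯, A; F♯ is the third, so it is a chord tone.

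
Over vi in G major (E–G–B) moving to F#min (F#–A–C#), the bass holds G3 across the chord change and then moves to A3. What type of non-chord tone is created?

G3 is a retardation.

The harmony at that moment is F# minor triad (F#, A, C#); G3 is not a chord tone.
It is held over (the same pitch as the preceding G3) and left by step up to A3.
Held over from the previous chord and resolving up by step — a retardation.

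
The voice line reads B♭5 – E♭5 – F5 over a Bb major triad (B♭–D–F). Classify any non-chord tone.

E♭5 is an appoggiatura.

The harmony at that moment is B♭ major triad (B♭, D, F); E♭5 is not a chord tone.
It is approached by leap down from B♭5 and left by step up to F5.
Leap in, step out — an appoggiatura.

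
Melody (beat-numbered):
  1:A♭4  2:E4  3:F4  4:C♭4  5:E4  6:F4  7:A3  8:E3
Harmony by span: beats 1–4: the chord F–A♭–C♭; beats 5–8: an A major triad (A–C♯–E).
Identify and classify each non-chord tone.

The harmony at that moment is F diminished triad (F, A♭, C♭); E4 is not a chord tone.
It is approached by leap down from A♭4 and left by step up to F4.
Leap in, step out — an appoggiatura.
The harmony at that moment is A major triad (A, C♯, E); F4 is not a chord tone.
It is approached by step up from E4 and left by leap down to A3.
Step in, leap out — an escape tone.

E4 (beat 2) — appoggiatura; F4 (beat 6) — escape tone.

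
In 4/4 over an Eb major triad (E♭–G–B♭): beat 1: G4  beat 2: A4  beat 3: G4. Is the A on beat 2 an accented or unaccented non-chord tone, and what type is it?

The harmony at that moment is E♭ major triad (E♭, G, B♭); A4 is not a chord tone.
It is approached by step up from G4 and left by step down to G4.
Step away and step back to the same note — a neighbor tone (upper neighbor).
It falls on a weak beat, so it is unaccented.

Unaccented neighbor tone.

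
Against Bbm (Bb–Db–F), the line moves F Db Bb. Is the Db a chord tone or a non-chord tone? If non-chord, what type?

Chord tone (the third of Bb minor triad).

Bb minor triad contains Bb, Db, F; Db is the third, so it is a chord tone.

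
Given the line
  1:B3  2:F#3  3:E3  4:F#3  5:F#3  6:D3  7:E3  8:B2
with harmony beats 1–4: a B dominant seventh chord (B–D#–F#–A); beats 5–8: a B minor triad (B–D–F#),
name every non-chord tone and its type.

E3 (beat 3) — neighbor tone; E3 (beat 7) — escape tone.

The harmony at that moment is B dominant seventh chord (B, D#, F#, A); E3 is not a chord tone.
It is approached by step down from F#3 and left by step up to F#3.
Step away and step back to the same note — a neighbor tone (lower neighbor).
The harmony at that moment is B minor triad (B, D, F#); E3 is not a chord tone.
It is approached by step up from D3 and left by leap down to B2.
Step in, leap out — an escape tone.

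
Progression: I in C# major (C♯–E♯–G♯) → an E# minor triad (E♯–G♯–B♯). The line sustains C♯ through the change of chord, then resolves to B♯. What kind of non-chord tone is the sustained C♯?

The harmony at that moment is E♯ minor triad (E♯, G♯, B♯); C♯ is not a chord tone.
It is held over (the same pitch as the preceding C♯) and left by step down to B♯.
Held over from the previous chord and resolving down by step — a suspension.

C♯ is a suspension.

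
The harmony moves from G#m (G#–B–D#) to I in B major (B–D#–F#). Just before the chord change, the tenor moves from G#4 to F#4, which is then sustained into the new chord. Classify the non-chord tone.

F#4 is an anticipation.

The harmony at that moment is G# minor triad (G#, B, D#); F#4 is not a chord tone.
It is approached by step down from G#4 and then sustained as the same pitch into the next harmony.
Arriving early and becoming a chord tone when the harmony changes — an anticipation.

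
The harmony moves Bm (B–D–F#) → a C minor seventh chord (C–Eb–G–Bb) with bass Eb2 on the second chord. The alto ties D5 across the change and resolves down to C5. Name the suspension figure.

At the second chord the bass is Eb2. The suspended D5 lies a seventh above the bass; after resolving down by step to C5, the interval above the bass becomes a sixth.
Suspension figures are named by those two intervals: 7–6.

7–6 suspension.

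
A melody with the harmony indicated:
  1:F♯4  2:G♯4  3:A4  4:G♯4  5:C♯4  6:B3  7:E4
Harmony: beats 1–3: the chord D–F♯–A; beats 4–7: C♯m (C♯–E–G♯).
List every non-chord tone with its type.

G♯4 (beat 2) — passing tone; B3 (beat 6) — escape tone.

The harmony at that moment is D major triad (D, F♯, A); G♯4 is not a chord tone.
It is approached by step up from F♯4 and left by step up to A4.
Step in, step out in the same direction — a passing tone.
The harmony at that moment is C♯ minor triad (C♯, E, G♯); B3 is not a chord tone.
It is approached by step down from C♯4 and left by leap up to E4.
Step in, leap out — an escape tone.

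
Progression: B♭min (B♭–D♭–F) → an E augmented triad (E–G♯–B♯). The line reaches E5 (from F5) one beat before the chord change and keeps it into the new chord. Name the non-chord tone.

The harmony at that moment is B♭ minor triad (B♭, D♭, F); E5 is not a chord tone.
It is approached by step down from F5 and then sustained as the same pitch into the next harmony.
Arriving early and becoming a chord tone when the harmony changes — an anticipation.

E5 is an anticipation.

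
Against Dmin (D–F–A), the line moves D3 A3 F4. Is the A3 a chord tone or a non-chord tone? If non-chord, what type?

D minor triad contains D, F, A; A is the fifth, so it is a chord tone.

Chord tone (the fifth of D minor triad).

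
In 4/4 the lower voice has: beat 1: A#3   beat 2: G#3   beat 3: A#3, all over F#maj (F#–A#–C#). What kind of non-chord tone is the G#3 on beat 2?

Lower neighbor tone.

The harmony at that moment is F# major triad (F#, A#, C#); G#3 is not a chord tone.
It is approached by step down from A#3 and left by step up to A#3.
Step away and step back to the same note — a neighbor tone (lower neighbor).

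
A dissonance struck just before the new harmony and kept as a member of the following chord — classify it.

Approach: ahead of the chord change (typically by step), so it is dissonant against the current harmony. Departure: none — the same pitch is restated or held and is a chord tone of the new harmony.
Dissonant first, consonant once the harmony catches up: the note simply arrives early — an anticipation. (The reverse timing, consonant first and dissonant after the change, would be a suspension or retardation.)

Anticipation.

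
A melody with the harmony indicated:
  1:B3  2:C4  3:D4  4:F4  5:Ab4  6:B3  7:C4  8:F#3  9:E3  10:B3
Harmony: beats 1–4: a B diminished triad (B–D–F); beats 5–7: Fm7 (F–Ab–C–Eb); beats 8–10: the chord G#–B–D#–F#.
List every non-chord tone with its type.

The harmony at that moment is B diminished triad (B, D, F); C4 is not a chord tone.
It is approached by step up from B3 and left by step up to D4.
Step in, step out in the same direction — a passing tone.
The harmony at that moment is F minor seventh chord (F, Ab, C, Eb); B3 is not a chord tone.
It is approached by leap down from Ab4 and left by step up to C4.
Leap in, step out — an appoggiatura.
The harmony at that moment is G# minor seventh chord (G#, B, D#, F#); E3 is not a chord tone.
It is approached by step down from F#3 and left by leap up to B3.
Step in, leap out — an escape tone.

C4 (beat 2) — passing tone; B3 (beat 6) — appoggiatura; E3 (beat 9) — escape tone.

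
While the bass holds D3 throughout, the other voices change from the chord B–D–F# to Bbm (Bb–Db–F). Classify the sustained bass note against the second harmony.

The harmony at that moment is Bb minor triad (Bb, Db, F); D3 is not a chord tone.
It is held over (the same pitch as the preceding D3) and then sustained as the same pitch into the next harmony.
Sustained through a change of harmony — a pedal tone.

Pedal tone (pedal point).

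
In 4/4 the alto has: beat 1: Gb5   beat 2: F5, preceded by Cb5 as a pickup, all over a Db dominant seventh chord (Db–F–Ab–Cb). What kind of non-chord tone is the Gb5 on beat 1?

Appoggiatura.

The harmony at that moment is Db dominant seventh chord (Db, F, Ab, Cb); Gb5 is not a chord tone.
It is approached by leap up from Cb5 and left by step down to F5.
Leap in, step out, metrically accented — an appoggiatura.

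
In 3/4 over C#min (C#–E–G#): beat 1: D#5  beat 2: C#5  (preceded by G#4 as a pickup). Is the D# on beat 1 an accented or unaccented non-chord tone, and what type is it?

Accented appoggiatura.

The harmony at that moment is C# minor triad (C#, E, G#); D#5 is not a chord tone.
It is approached by leap up from G#4 and left by step down to C#5.
Leap in, step out — an appoggiatura.
It falls on the downbeat, so it is accented.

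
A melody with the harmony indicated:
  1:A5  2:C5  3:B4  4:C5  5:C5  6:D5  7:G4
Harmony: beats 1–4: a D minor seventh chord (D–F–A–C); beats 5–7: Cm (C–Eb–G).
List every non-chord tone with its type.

The harmony at that moment is D minor seventh chord (D, F, A, C); B4 is not a chord tone.
It is approached by step down from C5 and left by step up to C5.
Step away and step back to the same note — a neighbor tone (lower neighbor).
The harmony at that moment is C minor triad (C, Eb, G); D5 is not a chord tone.
It is approached by step up from C5 and left by leap down to G4.
Step in, leap out — an escape tone.

B4 (beat 3) — neighbor tone; D5 (beat 6) — escape tone.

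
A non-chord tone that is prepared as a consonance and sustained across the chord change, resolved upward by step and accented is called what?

Retardation.

Approach: by preparation — the pitch is first a chord tone, then held (tied or repeated) while the harmony changes under it. Departure: up by step. Metric position: strong.
A prepared dissonance that resolves upward by step — a retardation. (The same figure resolving downward would be a suspension.)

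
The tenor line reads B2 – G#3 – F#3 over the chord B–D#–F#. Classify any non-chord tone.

G#3 is an appoggiatura.

The harmony at that moment is B major triad (B, D#, F#); G#3 is not a chord tone.
It is approached by leap up from B2 and left by step down to F#3.
Leap in, step out — an appoggiatura.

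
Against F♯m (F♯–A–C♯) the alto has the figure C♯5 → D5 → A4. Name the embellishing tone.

D5 is an escape tone.

The harmony at that moment is F♯ minor triad (F♯, A, C♯); D5 is not a chord tone.
It is approached by step up from C♯5 and left by leap down to A4.
Step in, leap out — an escape tone.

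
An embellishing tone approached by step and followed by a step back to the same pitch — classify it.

Neighbor tone.

Approach: by step. Departure: by step in the opposite direction, back to the starting pitch.
Stepwise on both sides but reversing to return to the same chord tone — a neighbor tone. (Had it continued onward in the same direction it would be a passing tone instead.)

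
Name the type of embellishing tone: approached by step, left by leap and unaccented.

Approach: by step. Departure: by leap. Metric position: weak.
Step in, leap out, from a weak position — an escape tone (échappée). (It is the mirror image of the appoggiatura, which leaps in and steps out on a strong beat.)

Escape tone.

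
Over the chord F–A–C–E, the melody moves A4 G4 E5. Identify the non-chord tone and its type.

The harmony at that moment is F major seventh chord (F, A, C, E); G4 is not a chord tone.
It is approached by step down from A4 and left by leap up to E5.
Step in, leap out — an escape tone.

G4 is an escape tone.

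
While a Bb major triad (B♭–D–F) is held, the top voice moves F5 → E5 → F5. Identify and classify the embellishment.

E5 is a neighbor tone.

The harmony at that moment is B♭ major triad (B♭, D, F); E5 is not a chord tone.
It is approached by step down from F5 and left by step up to F5.
Step away and step back to the same note — a neighbor tone (lower neighbor).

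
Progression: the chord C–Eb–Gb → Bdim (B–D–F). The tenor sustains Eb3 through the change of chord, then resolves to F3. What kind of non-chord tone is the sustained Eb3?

Eb3 is a retardation.

The harmony at that moment is B diminished triad (B, D, F); Eb3 is not a chord tone.
It is held over (the same pitch as the preceding Eb3) and left by step up to F3.
Held over from the previous chord and resolving up by step — a retardation.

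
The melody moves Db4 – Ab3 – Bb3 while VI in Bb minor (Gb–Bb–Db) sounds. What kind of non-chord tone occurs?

The harmony at that moment is Gb major triad (Gb, Bb, Db); Ab3 is not a chord tone.
It is approached by leap down from Db4 and left by step up to Bb3.
Leap in, step out — an appoggiatura.

Ab3 is an appoggiatura.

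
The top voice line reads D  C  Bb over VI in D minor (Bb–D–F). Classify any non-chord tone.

C is a passing tone.

The harmony at that moment is Bb major triad (Bb, D, F); C is not a chord tone.
It is approached by step down from D and left by step down to Bb.
Step in, step out in the same direction — a passing tone.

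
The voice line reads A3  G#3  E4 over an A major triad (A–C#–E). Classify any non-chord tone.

G#3 is an escape tone.

The harmony at that moment is A major triad (A, C#, E); G#3 is not a chord tone.
It is approached by step down from A3 and left by leap up to E4.
Step in, leap out — an escape tone.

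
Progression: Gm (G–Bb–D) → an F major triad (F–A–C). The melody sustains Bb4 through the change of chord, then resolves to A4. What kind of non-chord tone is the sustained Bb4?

The harmony at that moment is F major triad (F, A, C); Bb4 is not a chord tone.
It is held over (the same pitch as the preceding Bb4) and left by step down to A4.
Held over from the previous chord and resolving down by step — a suspension.

Bb4 is a suspension.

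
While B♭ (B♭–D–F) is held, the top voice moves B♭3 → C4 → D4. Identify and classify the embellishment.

The harmony at that moment is B♭ major triad (B♭, D, F); C4 is not a chord tone.
It is approached by step up from B♭3 and left by step up to D4.
Step in, step out in the same direction — a passing tone.

C4 is a passing tone.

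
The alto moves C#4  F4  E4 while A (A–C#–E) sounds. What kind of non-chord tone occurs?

The harmony at that moment is A major triad (A, C#, E); F4 is not a chord tone.
It is approached by leap up from C#4 and left by step down to E4.
Leap in, step out — an appoggiatura.

F4 is an appoggiatura.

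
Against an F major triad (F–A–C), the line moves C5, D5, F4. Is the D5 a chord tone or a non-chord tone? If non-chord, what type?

Non-chord tone — an escape tone.

The harmony at that moment is F major triad (F, A, C); D5 is not a chord tone.
It is approached by step up from C5 and left by leap down to F4.
Step in, leap out — an escape tone.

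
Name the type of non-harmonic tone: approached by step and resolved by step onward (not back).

Passing tone.

Approach: by step. Departure: by step, continuing in the same direction.
Stepwise on both sides with no change of direction means the note fills in the space between two different chord tones — a passing tone. (Had it turned back to its starting note it would be a neighbor tone instead.)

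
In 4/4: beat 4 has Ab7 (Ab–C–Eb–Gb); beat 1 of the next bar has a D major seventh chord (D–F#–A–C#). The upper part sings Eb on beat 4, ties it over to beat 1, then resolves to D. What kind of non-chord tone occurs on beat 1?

The harmony at that moment is D major seventh chord (D, F#, A, C#); Eb is not a chord tone.
It is held over (the same pitch as the preceding Eb) and left by step down to D.
Held over from the previous chord and resolving down by step — a suspension.

Suspension.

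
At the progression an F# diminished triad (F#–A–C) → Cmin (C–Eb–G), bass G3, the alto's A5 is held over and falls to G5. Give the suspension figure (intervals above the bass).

At the second chord the bass is G3. The suspended A5 lies a ninth above the bass; after resolving down by step to G5, the interval above the bass becomes an octave.
Suspension figures are named by those two intervals: 9–8.

9–8 suspension.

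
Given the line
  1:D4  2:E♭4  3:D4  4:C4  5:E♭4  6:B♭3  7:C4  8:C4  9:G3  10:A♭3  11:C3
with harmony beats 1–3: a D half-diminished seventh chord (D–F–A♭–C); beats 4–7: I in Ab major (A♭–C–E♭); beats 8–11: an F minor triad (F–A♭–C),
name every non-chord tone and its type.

The harmony at that moment is D half-diminished seventh chord (D, F, A♭, C); E♭4 is not a chord tone.
It is approached by step up from D4 and left by step down to D4.
Step away and step back to the same note — a neighbor tone (upper neighbor).
The harmony at that moment is A♭ major triad (A♭, C, E♭); B♭3 is not a chord tone.
It is approached by leap down from E♭4 and left by step up to C4.
Leap in, step out — an appoggiatura.
The harmony at that moment is F minor triad (F, A♭, C); G3 is not a chord tone.
It is approached by leap down from C4 and left by step up to A♭3.
Leap in, step out — an appoggiatura.

E♭4 (beat 2) — neighbor tone; B♭3 (beat 6) — appoggiatura; G3 (beat 9) — appoggiatura.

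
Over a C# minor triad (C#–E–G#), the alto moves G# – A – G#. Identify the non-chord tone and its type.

The harmony at that moment is C# minor triad (C#, E, G#); A is not a chord tone.
It is approached by step up from G# and left by step down to G#.
Step away and step back to the same note — a neighbor tone (upper neighbor).

A is a neighbor tone.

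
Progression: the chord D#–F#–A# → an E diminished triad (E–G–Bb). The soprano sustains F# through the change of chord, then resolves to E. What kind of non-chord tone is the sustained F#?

F# is a suspension.

The harmony at that moment is E diminished triad (E, G, Bb); F# is not a chord tone.
It is held over (the same pitch as the preceding F#) and left by step down to E.
Held over from the previous chord and resolving down by step — a suspension.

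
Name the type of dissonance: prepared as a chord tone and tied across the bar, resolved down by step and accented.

Suspension.

Approach: by preparation — the pitch is first a chord tone, then held (tied or repeated) while the harmony changes under it. Departure: down by step. Metric position: strong.
A prepared dissonance that resolves downward by step — a suspension. (The same figure resolving upward would be a retardation.)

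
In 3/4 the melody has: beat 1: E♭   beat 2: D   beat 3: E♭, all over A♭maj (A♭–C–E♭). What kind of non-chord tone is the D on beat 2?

The harmony at that moment is A♭ major triad (A♭, C, E♭); D is not a chord tone.
It is approached by step down from E♭ and left by step up to E♭.
Step away and step back to the same note — a neighbor tone (lower neighbor).

Lower neighbor tone.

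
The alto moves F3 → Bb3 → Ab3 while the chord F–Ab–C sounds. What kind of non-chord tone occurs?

The harmony at that moment is F minor triad (F, Ab, C); Bb3 is not a chord tone.
It is approached by leap up from F3 and left by step down to Ab3.
Leap in, step out — an appoggiatura.

Bb3 is an appoggiatura.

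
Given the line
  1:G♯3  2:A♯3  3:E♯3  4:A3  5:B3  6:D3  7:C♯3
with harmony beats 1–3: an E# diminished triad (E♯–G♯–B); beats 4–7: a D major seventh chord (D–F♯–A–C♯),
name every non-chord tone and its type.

A♯3 (beat 2) — escape tone; B3 (beat 5) — escape tone.

The harmony at that moment is E♯ diminished triad (E♯, G♯, B); A♯3 is not a chord tone.
It is approached by step up from G♯3 and left by leap down to E♯3.
Step in, leap out — an escape tone.
The harmony at that moment is D major seventh chord (D, F♯, A, C♯); B3 is not a chord tone.
It is approached by step up from A3 and left by leap down to D3.
Step in, leap out — an escape tone.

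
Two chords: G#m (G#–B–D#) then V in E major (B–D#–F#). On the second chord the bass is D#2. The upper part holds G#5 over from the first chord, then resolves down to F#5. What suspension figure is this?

At the second chord the bass is D#2. The suspended G#5 lies a fourth above the bass; after resolving down by step to F#5, the interval above the bass becomes a third.
Suspension figures are named by those two intervals: 4–3.

4–3 suspension.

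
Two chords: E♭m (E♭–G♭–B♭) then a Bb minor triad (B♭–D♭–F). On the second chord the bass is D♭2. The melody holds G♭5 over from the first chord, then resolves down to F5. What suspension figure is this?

At the second chord the bass is D♭2. The suspended G♭5 lies a fourth above the bass; after resolving down by step to F5, the interval above the bass becomes a third.
Suspension figures are named by those two intervals: 4–3.

4–3 suspension.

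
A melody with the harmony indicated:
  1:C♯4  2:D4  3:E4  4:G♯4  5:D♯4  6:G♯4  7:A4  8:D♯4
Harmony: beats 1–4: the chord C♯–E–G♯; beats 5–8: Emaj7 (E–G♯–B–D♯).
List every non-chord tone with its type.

D4 (beat 2) — passing tone; A4 (beat 7) — escape tone.

The harmony at that moment is C♯ minor triad (C♯, E, G♯); D4 is not a chord tone.
It is approached by step up from C♯4 and left by step up to E4.
Step in, step out in the same direction — a passing tone.
The harmony at that moment is E major seventh chord (E, G♯, B, D♯); A4 is not a chord tone.
It is approached by step up from G♯4 and left by leap down to D♯4.
Step in, leap out — an escape tone.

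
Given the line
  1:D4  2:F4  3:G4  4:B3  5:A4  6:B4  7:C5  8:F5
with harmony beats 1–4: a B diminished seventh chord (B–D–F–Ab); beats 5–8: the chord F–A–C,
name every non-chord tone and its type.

G4 (beat 3) — escape tone; B4 (beat 6) — passing tone.

The harmony at that moment is B diminished seventh chord (B, D, F, Ab); G4 is not a chord tone.
It is approached by step up from F4 and left by leap down to B3.
Step in, leap out — an escape tone.
The harmony at that moment is F major triad (F, A, C); B4 is not a chord tone.
It is approached by step up from A4 and left by step up to C5.
Step in, step out in the same direction — a passing tone.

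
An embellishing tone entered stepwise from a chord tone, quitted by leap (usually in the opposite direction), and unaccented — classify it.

Approach: by step. Departure: by leap. Metric position: weak.
Step in, leap out, from a weak position — an escape tone (échappée). (It is the mirror image of the appoggiatura, which leaps in and steps out on a strong beat.)

Escape tone.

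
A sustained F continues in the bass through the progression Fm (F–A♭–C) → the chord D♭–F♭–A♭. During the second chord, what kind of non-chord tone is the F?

Pedal tone (pedal point).

The harmony at that moment is D♭ minor triad (D♭, F♭, A♭); F is not a chord tone.
It is held over (the same pitch as the preceding F) and then sustained as the same pitch into the next harmony.
Sustained through a change of harmony — a pedal tone.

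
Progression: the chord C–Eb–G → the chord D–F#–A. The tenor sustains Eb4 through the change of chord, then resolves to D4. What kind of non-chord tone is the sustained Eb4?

The harmony at that moment is D major triad (D, F#, A); Eb4 is not a chord tone.
It is held over (the same pitch as the preceding Eb4) and left by step down to D4.
Held over from the previous chord and resolving down by step — a suspension.

Eb4 is a suspension.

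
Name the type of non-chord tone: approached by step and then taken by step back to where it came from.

Neighbor tone.

Approach: by step. Departure: by step in the opposite direction, back to the starting pitch.
Stepwise on both sides but reversing to return to the same chord tone — a neighbor tone. (Had it continued onward in the same direction it would be a passing tone instead.)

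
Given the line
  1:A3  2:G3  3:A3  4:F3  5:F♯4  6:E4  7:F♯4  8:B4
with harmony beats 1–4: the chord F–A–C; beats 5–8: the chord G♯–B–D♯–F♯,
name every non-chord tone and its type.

The harmony at that moment is F major triad (F, A, C); G3 is not a chord tone.
It is approached by step down from A3 and left by step up to A3.
Step away and step back to the same note — a neighbor tone (lower neighbor).
The harmony at that moment is G♯ minor seventh chord (G♯, B, D♯, F♯); E4 is not a chord tone.
It is approached by step down from F♯4 and left by step up to F♯4.
Step away and step back to the same note — a neighbor tone (lower neighbor).

G3 (beat 2) — neighbor tone; E4 (beat 6) — neighbor tone.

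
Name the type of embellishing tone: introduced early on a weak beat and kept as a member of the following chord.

Anticipation.

Approach: ahead of the chord change (typically by step), so it is dissonant against the current harmony. Departure: none — the same pitch is restated or held and is a chord tone of the new harmony.
Dissonant first, consonant once the harmony catches up: the note simply arrives early — an anticipation. (The reverse timing, consonant first and dissonant after the change, would be a suspension or retardation.)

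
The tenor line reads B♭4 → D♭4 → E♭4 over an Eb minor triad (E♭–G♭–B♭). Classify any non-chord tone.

D♭4 is an appoggiatura.

The harmony at that moment is E♭ minor triad (E♭, G♭, B♭); D♭4 is not a chord tone.
It is approached by leap down from B♭4 and left by step up to E♭4.
Leap in, step out — an appoggiatura.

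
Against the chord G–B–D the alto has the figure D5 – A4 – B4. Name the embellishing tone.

The harmony at that moment is G major triad (G, B, D); A4 is not a chord tone.
It is approached by leap down from D5 and left by step up to B4.
Leap in, step out — an appoggiatura.

A4 is an appoggiatura.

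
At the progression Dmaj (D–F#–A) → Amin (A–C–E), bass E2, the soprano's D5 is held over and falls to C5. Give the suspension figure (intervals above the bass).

At the second chord the bass is E2. The suspended D5 lies a seventh above the bass; after resolving down by step to C5, the interval above the bass becomes a sixth.
Suspension figures are named by those two intervals: 7–6.

7–6 suspension.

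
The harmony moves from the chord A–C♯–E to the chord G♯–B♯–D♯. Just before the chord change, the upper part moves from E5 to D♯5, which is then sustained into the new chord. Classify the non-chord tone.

The harmony at that moment is A major triad (A, C♯, E); D♯5 is not a chord tone.
It is approached by step down from E5 and then sustained as the same pitch into the next harmony.
Arriving early and becoming a chord tone when the harmony changes — an anticipation.

D♯5 is an anticipation.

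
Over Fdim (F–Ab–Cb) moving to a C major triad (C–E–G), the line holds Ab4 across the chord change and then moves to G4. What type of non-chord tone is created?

The harmony at that moment is C major triad (C, E, G); Ab4 is not a chord tone.
It is held over (the same pitch as the preceding Ab4) and left by step down to G4.
Held over from the previous chord and resolving down by step — a suspension.

Ab4 is a suspension.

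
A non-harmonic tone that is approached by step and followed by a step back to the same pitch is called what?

Neighbor tone.

Approach: by step. Departure: by step in the opposite direction, back to the starting pitch.
Stepwise on both sides but reversing to return to the same chord tone — a neighbor tone. (Had it continued onward in the same direction it would be a passing tone instead.)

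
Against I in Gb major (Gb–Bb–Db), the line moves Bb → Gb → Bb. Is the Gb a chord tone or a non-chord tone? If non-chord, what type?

Gb major triad contains Gb, Bb, Db; Gb is the root, so it is a chord tone.

Chord tone (the root of Gb major triad).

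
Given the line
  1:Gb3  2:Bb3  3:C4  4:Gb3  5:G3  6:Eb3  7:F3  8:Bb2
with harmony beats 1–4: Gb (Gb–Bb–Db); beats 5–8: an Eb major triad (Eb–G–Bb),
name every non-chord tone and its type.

C4 (beat 3) — escape tone; F3 (beat 7) — escape tone.

The harmony at that moment is Gb major triad (Gb, Bb, Db); C4 is not a chord tone.
It is approached by step up from Bb3 and left by leap down to Gb3.
Step in, leap out — an escape tone.
The harmony at that moment is Eb major triad (Eb, G, Bb); F3 is not a chord tone.
It is approached by step up from Eb3 and left by leap down to Bb2.
Step in, leap out — an escape tone.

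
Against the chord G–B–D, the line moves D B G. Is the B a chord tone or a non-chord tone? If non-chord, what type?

G major triad contains G, B, D; B is the third, so it is a chord tone.

Chord tone (the third of G major triad).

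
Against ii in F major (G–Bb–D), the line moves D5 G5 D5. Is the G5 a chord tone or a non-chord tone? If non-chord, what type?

G minor triad contains G, Bb, D; G is the root, so it is a chord tone.

Chord tone (the root of G minor triad).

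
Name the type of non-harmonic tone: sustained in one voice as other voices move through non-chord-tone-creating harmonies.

Approach: none. Departure: none — a single pitch is sustained while the chords change around it, passing through harmonies that do not contain it.
No melodic motion at all; the dissonance is created entirely by the moving harmonies against the stationary note — a pedal tone (pedal point).

Pedal tone.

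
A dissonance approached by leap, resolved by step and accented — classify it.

Appoggiatura.

Approach: by leap. Departure: by step. Metric position: strong.
Leap in, step out, in a metrically strong position — an appoggiatura. (It is the mirror image of the escape tone, which steps in and leaps out from a weak position.)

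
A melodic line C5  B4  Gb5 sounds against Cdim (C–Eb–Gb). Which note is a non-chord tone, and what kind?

The harmony at that moment is C diminished triad (C, Eb, Gb); B4 is not a chord tone.
It is approached by step down from C5 and left by leap up to Gb5.
Step in, leap out — an escape tone.

B4 is an escape tone.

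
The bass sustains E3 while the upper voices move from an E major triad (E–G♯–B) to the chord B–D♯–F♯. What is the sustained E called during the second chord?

The harmony at that moment is B major triad (B, D♯, F♯); E3 is not a chord tone.
It is held over (the same pitch as the preceding E3) and then sustained as the same pitch into the next harmony.
Sustained through a change of harmony — a pedal tone.

Pedal tone (pedal point).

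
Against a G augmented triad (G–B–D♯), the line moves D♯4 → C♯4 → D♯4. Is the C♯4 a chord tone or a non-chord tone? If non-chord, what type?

Non-chord tone — a neighbor tone.

The harmony at that moment is G augmented triad (G, B, D♯); C♯4 is not a chord tone.
It is approached by step down from D♯4 and left by step up to D♯4.
Step away and step back to the same note — a neighbor tone (lower neighbor).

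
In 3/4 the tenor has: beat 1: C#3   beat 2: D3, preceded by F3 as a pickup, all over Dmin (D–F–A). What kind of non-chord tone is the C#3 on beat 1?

The harmony at that moment is D minor triad (D, F, A); C#3 is not a chord tone.
It is approached by leap down from F3 and left by step up to D3.
Leap in, step out, metrically accented — an appoggiatura.

Appoggiatura.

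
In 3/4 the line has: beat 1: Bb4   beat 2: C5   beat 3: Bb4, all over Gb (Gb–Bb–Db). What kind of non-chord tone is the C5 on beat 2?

The harmony at that moment is Gb major triad (Gb, Bb, Db); C5 is not a chord tone.
It is approached by step up from Bb4 and left by step down to Bb4.
Step away and step back to the same note — a neighbor tone (upper neighbor).

Upper neighbor tone.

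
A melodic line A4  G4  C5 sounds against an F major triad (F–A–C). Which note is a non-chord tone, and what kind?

G4 is an escape tone.

The harmony at that moment is F major triad (F, A, C); G4 is not a chord tone.
It is approached by step down from A4 and left by leap up to C5.
Step in, leap out — an escape tone.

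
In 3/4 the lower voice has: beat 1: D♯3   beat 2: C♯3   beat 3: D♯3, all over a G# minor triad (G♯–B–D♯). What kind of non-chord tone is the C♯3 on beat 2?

The harmony at that moment is G♯ minor triad (G♯, B, D♯); C♯3 is not a chord tone.
It is approached by step down from D♯3 and left by step up to D♯3.
Step away and step back to the same note — a neighbor tone (lower neighbor).

Lower neighbor tone.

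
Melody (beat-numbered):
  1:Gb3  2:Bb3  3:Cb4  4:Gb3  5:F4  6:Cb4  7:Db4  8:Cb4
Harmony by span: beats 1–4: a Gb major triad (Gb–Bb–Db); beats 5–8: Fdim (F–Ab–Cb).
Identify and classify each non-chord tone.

The harmony at that moment is Gb major triad (Gb, Bb, Db); Cb4 is not a chord tone.
It is approached by step up from Bb3 and left by leap down to Gb3.
Step in, leap out — an escape tone.
The harmony at that moment is F diminished triad (F, Ab, Cb); Db4 is not a chord tone.
It is approached by step up from Cb4 and left by step down to Cb4.
Step away and step back to the same note — a neighbor tone (upper neighbor).

Cb4 (beat 3) — escape tone; Db4 (beat 7) — neighbor tone.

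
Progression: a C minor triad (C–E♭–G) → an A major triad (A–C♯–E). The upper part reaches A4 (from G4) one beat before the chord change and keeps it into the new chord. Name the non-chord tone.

A4 is an anticipation.

The harmony at that moment is C minor triad (C, E♭, G); A4 is not a chord tone.
It is approached by step up from G4 and then sustained as the same pitch into the next harmony.
Arriving early and becoming a chord tone when the harmony changes — an anticipation.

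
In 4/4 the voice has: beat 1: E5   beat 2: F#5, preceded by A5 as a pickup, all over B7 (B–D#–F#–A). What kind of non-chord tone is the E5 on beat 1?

Appoggiatura.

The harmony at that moment is B dominant seventh chord (B, D#, F#, A); E5 is not a chord tone.
It is approached by leap down from A5 and left by step up to F#5.
Leap in, step out, metrically accented — an appoggiatura.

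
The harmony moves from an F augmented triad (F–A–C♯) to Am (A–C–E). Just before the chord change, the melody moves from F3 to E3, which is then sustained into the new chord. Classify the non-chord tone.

The harmony at that moment is F augmented triad (F, A, C♯); E3 is not a chord tone.
It is approached by step down from F3 and then sustained as the same pitch into the next harmony.
Arriving early and becoming a chord tone when the harmony changes — an anticipation.

E3 is an anticipation.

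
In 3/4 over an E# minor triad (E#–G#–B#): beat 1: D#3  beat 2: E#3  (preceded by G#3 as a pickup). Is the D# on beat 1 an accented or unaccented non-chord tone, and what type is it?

The harmony at that moment is E# minor triad (E#, G#, B#); D#3 is not a chord tone.
It is approached by leap down from G#3 and left by step up to E#3.
Leap in, step out — an appoggiatura.
It falls on the downbeat, so it is accented.

Accented appoggiatura.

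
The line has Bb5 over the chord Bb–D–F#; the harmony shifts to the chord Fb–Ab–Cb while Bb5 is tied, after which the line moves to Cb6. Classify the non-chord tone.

Bb5 is a retardation.

The harmony at that moment is Fb major triad (Fb, Ab, Cb); Bb5 is not a chord tone.
It is held over (the same pitch as the preceding Bb5) and left by step up to Cb6.
Held over from the previous chord and resolving up by step — a retardation.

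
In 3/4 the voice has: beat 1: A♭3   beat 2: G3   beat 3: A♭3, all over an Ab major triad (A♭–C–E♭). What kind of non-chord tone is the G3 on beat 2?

The harmony at that moment is A♭ major triad (A♭, C, E♭); G3 is not a chord tone.
It is approached by step down from A♭3 and left by step up to A♭3.
Step away and step back to the same note — a neighbor tone (lower neighbor).

Lower neighbor tone.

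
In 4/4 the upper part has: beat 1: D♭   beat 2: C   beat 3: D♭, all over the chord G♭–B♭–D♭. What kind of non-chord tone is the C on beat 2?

The harmony at that moment is G♭ major triad (G♭, B♭, D♭); C is not a chord tone.
It is approached by step down from D♭ and left by step up to D♭.
Step away and step back to the same note — a neighbor tone (lower neighbor).

Lower neighbor tone.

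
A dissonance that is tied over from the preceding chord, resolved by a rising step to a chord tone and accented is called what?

Retardation.

Approach: by preparation — the pitch is first a chord tone, then held (tied or repeated) while the harmony changes under it. Departure: up by step. Metric position: strong.
A prepared dissonance that resolves upward by step — a retardation. (The same figure resolving downward would be a suspension.)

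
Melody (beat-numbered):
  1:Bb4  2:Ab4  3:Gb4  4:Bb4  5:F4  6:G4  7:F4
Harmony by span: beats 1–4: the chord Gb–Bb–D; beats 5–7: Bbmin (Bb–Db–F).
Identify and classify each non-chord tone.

Ab4 (beat 2) — passing tone; G4 (beat 6) — neighbor tone.

The harmony at that moment is Gb augmented triad (Gb, Bb, D); Ab4 is not a chord tone.
It is approached by step down from Bb4 and left by step down to Gb4.
Step in, step out in the same direction — a passing tone.
The harmony at that moment is Bb minor triad (Bb, Db, F); G4 is not a chord tone.
It is approached by step up from F4 and left by step down to F4.
Step away and step back to the same note — a neighbor tone (upper neighbor).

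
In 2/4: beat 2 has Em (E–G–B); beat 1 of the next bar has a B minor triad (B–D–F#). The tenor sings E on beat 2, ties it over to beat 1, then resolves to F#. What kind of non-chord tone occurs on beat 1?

Retardation.

The harmony at that moment is B minor triad (B, D, F#); E is not a chord tone.
It is held over (the same pitch as the preceding E) and left by step up to F#.
Held over from the previous chord and resolving up by step — a retardation.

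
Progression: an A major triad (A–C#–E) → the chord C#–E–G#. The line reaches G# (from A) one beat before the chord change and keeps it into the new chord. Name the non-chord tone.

The harmony at that moment is A major triad (A, C#, E); G# is not a chord tone.
It is approached by step down from A and then sustained as the same pitch into the next harmony.
Arriving early and becoming a chord tone when the harmony changes — an anticipation.

G# is an anticipation.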